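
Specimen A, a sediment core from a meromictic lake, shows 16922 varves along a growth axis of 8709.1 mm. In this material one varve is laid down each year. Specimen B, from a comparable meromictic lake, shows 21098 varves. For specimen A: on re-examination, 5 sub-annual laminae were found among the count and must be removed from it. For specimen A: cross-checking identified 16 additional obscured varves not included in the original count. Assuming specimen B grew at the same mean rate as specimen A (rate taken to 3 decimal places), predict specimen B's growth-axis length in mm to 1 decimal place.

Specimen A: true varve count = 16922 − 5 + 16 = 16933.
A: 8709.1 mm over 16933 years gives 8709.1 / 16933 ≈ 0.514 mm per year.
Length of B = 0.514 × 21098 = 10844.4 mm.

10844.4 mm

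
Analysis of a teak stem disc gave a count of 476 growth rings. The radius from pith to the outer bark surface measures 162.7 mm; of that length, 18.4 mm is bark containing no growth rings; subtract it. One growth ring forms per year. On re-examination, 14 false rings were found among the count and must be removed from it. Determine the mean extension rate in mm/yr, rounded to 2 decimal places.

True growth ring count = 476 − 14 = 462.
Net length = 162.7 − 18.4 = 144.3 mm.
Extension rate ≈ 144.3 / 462 = 0.31 mm/yr.

0.31 mm/yr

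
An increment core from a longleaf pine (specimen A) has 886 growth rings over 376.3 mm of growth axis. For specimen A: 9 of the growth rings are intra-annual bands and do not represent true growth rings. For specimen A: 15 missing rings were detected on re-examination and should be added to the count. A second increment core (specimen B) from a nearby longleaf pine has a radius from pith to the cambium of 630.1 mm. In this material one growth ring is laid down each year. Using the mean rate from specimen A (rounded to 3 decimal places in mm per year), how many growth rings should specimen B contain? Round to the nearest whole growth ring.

1493 growth rings

Specimen A: correcting the raw count gives 886 − 9 + 15 = 892 true growth rings.
A: Mean rate = 376.3 mm / 892 years ≈ 0.422 mm/yr.
B spans 630.1 / 0.422 = 1493.13 years ≈ 1493 growth rings.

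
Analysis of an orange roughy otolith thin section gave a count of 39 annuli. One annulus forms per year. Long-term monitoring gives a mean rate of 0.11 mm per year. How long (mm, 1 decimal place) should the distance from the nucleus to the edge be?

4.3 mm

The record spans 39 years at 0.11 mm per year.
39 years at 0.11 mm/year gives 0.11 × 39 = 4.3 mm.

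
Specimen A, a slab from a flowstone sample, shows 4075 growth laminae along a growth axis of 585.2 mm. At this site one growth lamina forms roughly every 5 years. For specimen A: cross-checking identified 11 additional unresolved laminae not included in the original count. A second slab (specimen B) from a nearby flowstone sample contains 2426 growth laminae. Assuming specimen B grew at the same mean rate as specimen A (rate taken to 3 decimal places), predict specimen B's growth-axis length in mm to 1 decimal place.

351.8 mm

Specimen A: after corrections the count is 4075 + 11 = 4086 growth laminae.
Specimen A: 4086 growth laminae at 5 years each span 4086 × 5 = 20430 years.
A: Extension rate ≈ 585.2 / 20430 = 0.029 mm/year.
Specimen B: at 5 years per growth lamina, 2426 × 5 = 12130 years. For B, 0.029 mm/year × 12130 years = 351.8 mm.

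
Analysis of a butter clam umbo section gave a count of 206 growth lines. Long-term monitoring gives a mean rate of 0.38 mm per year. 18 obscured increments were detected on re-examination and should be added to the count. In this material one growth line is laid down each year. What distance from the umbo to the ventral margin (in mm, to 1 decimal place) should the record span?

True growth line count = 206 + 18 = 224.
Length ≈ 0.38 × 224 = 85.1 mm.

85.1 mm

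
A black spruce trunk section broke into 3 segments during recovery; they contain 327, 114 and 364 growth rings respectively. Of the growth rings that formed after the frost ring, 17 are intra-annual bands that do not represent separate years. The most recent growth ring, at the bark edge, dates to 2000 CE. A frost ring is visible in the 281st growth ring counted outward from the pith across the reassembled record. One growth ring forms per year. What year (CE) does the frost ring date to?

Total growth rings = 327 + 114 + 364 = 805.
The frost ring sits at growth ring 281 from the pith, so 805 − 281 = 524 growth rings formed after it.
Excluding 17 false growth rings: 524 − 17 = 507.
Counting back 507 years from 2000 CE places the frost ring in 2000 − 507 = 1493 CE.

1493 CE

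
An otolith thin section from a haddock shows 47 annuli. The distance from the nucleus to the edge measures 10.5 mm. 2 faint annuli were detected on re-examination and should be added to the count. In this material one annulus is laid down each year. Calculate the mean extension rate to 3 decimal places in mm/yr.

Adjusted count: 47 + 2 = 49 annuli.
Extension rate ≈ 10.5 / 49 = 0.214 mm/yr.

0.214 mm/yr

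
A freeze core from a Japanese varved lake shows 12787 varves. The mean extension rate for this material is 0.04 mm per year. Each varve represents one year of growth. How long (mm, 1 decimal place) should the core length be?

The record spans 12787 years at 0.04 mm per year.
Predicted length = 0.04 mm/year × 12787 years = 511.5 mm.

511.5 mm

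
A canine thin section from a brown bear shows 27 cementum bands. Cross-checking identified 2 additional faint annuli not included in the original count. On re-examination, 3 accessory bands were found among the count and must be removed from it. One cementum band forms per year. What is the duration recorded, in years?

26 years

True cementum band count = 27 − 3 + 2 = 26.
With a one-to-one cementum band periodicity this is 26 years.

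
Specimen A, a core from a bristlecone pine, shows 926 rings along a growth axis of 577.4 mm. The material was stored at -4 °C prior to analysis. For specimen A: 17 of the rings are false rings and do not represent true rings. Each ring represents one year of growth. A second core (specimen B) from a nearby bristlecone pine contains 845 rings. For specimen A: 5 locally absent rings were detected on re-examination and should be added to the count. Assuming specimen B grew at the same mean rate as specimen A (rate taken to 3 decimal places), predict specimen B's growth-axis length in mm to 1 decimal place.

534.0 mm

Specimen A: correcting the raw count gives 926 − 17 + 5 = 914 true rings.
A: Mean rate = 577.4 mm / 914 years ≈ 0.632 mm/yr.
Length of B = 0.632 × 845 = 534.0 mm.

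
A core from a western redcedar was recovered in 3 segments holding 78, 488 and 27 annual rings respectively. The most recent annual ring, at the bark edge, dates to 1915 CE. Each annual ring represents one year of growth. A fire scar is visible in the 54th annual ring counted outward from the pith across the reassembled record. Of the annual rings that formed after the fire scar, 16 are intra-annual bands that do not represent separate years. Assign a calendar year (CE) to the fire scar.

1392 CE

Total annual rings = 78 + 488 + 27 = 593.
593 − 54 = 539 annual rings lie beyond the fire scar toward the bark edge.
Excluding 16 false annual rings: 539 − 16 = 523.
Counting back 523 years from 1915 CE places the fire scar in 1915 − 523 = 1392 CE.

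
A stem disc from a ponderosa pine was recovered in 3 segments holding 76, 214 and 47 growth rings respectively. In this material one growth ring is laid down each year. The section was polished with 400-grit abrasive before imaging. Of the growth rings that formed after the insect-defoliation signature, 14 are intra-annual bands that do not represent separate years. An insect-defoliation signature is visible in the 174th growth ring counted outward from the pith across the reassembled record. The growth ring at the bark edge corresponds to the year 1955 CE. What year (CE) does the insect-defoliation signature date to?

1806 CE

Total growth rings = 76 + 214 + 47 = 337.
The insect-defoliation signature sits at growth ring 174 from the pith, so 337 − 174 = 163 growth rings formed after it.
Excluding 14 false growth rings: 163 − 14 = 149.
Counting back 149 years from 1955 CE places the insect-defoliation signature in 1955 − 149 = 1806 CE.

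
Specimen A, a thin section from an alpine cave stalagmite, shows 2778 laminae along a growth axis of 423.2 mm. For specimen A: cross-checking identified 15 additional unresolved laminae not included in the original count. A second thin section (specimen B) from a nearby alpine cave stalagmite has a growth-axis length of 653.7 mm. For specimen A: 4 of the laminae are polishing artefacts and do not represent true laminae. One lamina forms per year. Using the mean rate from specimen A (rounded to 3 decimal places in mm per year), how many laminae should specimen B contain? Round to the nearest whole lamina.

Specimen A: after corrections the count is 2778 − 4 + 15 = 2789 laminae.
A: Extension rate ≈ 423.2 / 2789 = 0.152 mm/year.
For B, 653.7 / 0.152 = 4300.66 years ≈ 4301 laminae.

4301 laminae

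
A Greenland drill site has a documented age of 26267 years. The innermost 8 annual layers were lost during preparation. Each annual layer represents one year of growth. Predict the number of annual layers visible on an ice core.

26259 annual layers

Expected annual layers over 26267 years: 26267.
Less the 8 uncaptured annual layers: 26267 − 8 = 26259.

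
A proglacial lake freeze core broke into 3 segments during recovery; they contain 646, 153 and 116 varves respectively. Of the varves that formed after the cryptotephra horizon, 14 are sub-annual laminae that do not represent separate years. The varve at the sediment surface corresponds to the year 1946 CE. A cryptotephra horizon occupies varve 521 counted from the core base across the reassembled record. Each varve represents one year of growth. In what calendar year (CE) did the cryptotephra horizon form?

Total varves = 646 + 153 + 116 = 915.
Between varve 521 and the sediment surface there are 915 − 521 = 394 varves.
Excluding 14 false varves: 394 − 14 = 380.
The varve at the sediment surface is 1946 CE, so the cryptotephra horizon dates to 1946 − 380 = 1566 CE.

1566 CE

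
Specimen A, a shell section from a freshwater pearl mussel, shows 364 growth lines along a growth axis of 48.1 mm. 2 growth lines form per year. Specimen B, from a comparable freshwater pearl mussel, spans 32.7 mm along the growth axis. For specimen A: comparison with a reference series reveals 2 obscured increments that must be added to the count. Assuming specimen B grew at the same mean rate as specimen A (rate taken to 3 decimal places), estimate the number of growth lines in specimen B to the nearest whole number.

249 growth lines

Specimen A: correcting the raw count gives 364 + 2 = 366 true growth lines.
Specimen A: dividing by 2 growth lines per year: 366 / 2 = 183 years.
A: Extension rate ≈ 48.1 / 183 = 0.263 mm per year.
Specimen B: 32.7 mm / 0.263 mm per year = 124.33 years; at 2 growth lines per year that is 124.33 × 2 ≈ 249 growth lines.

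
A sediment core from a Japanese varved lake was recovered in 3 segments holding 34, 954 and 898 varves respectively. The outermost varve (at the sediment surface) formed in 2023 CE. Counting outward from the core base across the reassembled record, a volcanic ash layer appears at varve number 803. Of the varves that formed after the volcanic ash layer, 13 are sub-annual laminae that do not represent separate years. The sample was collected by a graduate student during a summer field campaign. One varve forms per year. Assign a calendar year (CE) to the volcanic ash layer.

953 CE

Total varves = 34 + 954 + 898 = 1886.
The volcanic ash layer sits at varve 803 from the core base, so 1886 − 803 = 1083 varves formed after it.
Removing the 13 false varves leaves 1083 − 13 = 1070 true varves beyond the volcanic ash layer.
Counting back 1070 years from 2023 CE places the volcanic ash layer in 2023 − 1070 = 953 CE.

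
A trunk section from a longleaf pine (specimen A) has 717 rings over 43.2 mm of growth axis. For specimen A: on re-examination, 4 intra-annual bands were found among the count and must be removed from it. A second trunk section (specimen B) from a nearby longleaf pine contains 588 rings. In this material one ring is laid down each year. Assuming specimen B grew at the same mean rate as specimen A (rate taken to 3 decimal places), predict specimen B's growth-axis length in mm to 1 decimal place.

35.9 mm

Specimen A: adjusted count: 717 − 4 = 713 rings.
A: Mean rate = 43.2 mm / 713 years ≈ 0.061 mm per year.
Length of B = 0.061 × 588 = 35.9 mm.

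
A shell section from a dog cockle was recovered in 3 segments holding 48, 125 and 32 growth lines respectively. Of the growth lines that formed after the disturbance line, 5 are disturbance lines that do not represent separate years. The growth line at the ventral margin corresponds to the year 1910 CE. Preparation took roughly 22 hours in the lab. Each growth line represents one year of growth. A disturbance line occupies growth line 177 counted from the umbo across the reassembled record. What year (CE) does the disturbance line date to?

Total growth lines = 48 + 125 + 32 = 205.
205 − 177 = 28 growth lines lie beyond the disturbance line toward the ventral margin.
Excluding 5 false growth lines: 28 − 5 = 23.
1910 − 23 = 1887 CE.

1887 CE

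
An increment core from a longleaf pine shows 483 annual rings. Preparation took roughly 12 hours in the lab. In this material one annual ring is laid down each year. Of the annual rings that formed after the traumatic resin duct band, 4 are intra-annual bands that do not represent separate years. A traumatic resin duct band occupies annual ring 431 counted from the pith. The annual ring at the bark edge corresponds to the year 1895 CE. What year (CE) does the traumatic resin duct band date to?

1847 CE

The traumatic resin duct band sits at annual ring 431 from the pith, so 483 − 431 = 52 annual rings formed after it.
Excluding 4 false annual rings: 52 − 4 = 48.
The annual ring at the bark edge is 1895 CE, so the traumatic resin duct band dates to 1895 − 48 = 1847 CE.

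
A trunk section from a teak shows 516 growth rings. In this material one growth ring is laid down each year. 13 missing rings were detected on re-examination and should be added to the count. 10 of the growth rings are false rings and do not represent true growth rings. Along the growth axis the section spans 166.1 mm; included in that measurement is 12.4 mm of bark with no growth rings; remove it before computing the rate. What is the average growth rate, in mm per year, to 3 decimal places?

0.296 mm per year

Correcting the raw count gives 516 − 10 + 13 = 519 true growth rings.
The growth record spans 166.1 − 12.4 = 153.7 mm.
153.7 mm over 519 years gives 153.7 / 519 ≈ 0.296 mm per year.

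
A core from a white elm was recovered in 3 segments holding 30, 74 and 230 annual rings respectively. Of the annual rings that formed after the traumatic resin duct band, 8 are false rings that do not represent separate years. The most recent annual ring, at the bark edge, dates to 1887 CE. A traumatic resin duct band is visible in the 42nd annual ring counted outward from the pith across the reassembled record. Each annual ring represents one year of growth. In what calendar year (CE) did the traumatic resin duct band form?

1603 CE

Total annual rings = 30 + 74 + 230 = 334.
The traumatic resin duct band sits at annual ring 42 from the pith, so 334 − 42 = 292 annual rings formed after it.
Excluding 8 false annual rings: 292 − 8 = 284.
The annual ring at the bark edge is 1887 CE, so the traumatic resin duct band dates to 1887 − 284 = 1603 CE.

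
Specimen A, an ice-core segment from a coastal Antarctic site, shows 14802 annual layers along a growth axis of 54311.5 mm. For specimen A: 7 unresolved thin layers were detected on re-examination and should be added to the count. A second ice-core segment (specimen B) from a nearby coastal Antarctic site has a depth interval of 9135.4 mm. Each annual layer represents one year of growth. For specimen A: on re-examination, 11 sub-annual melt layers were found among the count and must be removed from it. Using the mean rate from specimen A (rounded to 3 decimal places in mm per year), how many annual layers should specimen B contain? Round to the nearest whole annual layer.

2489 annual layers

Specimen A: correcting the raw count gives 14802 − 11 + 7 = 14798 true annual layers.
A: 54311.5 mm over 14798 years gives 54311.5 / 14798 ≈ 3.670 mm/year.
B spans 9135.4 / 3.670 = 2489.21 years ≈ 2489 annual layers.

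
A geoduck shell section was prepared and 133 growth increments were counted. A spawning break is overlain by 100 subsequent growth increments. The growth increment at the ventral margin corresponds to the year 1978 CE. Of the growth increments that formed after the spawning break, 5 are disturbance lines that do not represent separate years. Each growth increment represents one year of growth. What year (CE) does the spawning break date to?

1883 CE

100 growth increments post-date the spawning break.
Removing the 5 false growth increments leaves 100 − 5 = 95 true growth increments beyond the spawning break.
The growth increment at the ventral margin is 1978 CE, so the spawning break dates to 1978 − 95 = 1883 CE.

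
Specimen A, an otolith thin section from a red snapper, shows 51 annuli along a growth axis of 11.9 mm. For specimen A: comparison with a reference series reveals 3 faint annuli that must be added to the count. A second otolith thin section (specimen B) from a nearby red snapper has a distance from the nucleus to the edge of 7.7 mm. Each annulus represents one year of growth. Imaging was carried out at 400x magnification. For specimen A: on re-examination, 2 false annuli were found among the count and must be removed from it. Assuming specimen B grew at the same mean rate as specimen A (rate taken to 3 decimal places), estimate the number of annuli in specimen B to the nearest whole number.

34 annuli

Specimen A: correcting the raw count gives 51 − 2 + 3 = 52 true annuli.
A: 11.9 mm over 52 years gives 11.9 / 52 ≈ 0.229 mm/yr.
B spans 7.7 / 0.229 = 33.62 years ≈ 34 annuli.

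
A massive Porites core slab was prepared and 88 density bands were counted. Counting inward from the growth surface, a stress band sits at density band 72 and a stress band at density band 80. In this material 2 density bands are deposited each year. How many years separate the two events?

The two markers are separated by 80 − 72 = 8 density bands.
8 density bands at 2 per year is 8 / 2 = 4 years.

4 yr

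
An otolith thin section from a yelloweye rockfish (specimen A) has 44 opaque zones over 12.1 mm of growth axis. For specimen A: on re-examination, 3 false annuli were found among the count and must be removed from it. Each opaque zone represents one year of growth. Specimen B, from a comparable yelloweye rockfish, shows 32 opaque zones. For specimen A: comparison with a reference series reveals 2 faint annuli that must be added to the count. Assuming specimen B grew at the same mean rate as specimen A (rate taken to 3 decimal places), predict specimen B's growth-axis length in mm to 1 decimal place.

9.0 mm

Specimen A: correcting the raw count gives 44 − 3 + 2 = 43 true opaque zones.
A: Extension rate ≈ 12.1 / 43 = 0.281 mm/yr.
For B, 0.281 mm/year × 32 years = 9.0 mm.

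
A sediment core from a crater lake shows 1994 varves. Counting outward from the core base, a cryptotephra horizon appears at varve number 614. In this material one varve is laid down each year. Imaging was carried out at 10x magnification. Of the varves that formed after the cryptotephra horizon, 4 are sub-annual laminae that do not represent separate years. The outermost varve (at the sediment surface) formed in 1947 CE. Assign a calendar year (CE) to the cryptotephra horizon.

571 CE

Between varve 614 and the sediment surface there are 1994 − 614 = 1380 varves.
Removing the 4 false varves leaves 1380 − 4 = 1376 true varves beyond the cryptotephra horizon.
The varve at the sediment surface is 1947 CE, so the cryptotephra horizon dates to 1947 − 1376 = 571 CE.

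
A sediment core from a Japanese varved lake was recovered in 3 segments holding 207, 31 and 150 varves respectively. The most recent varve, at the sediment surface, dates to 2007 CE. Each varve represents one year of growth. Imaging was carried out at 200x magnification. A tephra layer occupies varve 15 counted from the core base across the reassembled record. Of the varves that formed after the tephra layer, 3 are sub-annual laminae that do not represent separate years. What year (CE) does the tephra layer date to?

1637 CE

Total varves = 207 + 31 + 150 = 388.
Between varve 15 and the sediment surface there are 388 − 15 = 373 varves.
373 − 3 false = 370 true varves after the tephra layer.
The varve at the sediment surface is 2007 CE, so the tephra layer dates to 2007 − 370 = 1637 CE.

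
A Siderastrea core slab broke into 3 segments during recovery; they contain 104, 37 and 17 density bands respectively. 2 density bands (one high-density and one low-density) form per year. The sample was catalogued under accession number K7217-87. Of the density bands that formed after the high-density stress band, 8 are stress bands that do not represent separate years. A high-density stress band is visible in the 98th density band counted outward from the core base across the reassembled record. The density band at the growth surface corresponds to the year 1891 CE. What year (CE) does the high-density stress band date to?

Total density bands = 104 + 37 + 17 = 158.
The high-density stress band sits at density band 98 from the core base, so 158 − 98 = 60 density bands formed after it.
60 − 8 false = 52 true density bands after the high-density stress band.
Dividing by 2 density bands per year: 52 / 2 = 26 years.
Counting back 26 years from 1891 CE places the high-density stress band in 1891 − 26 = 1865 CE.

1865 CE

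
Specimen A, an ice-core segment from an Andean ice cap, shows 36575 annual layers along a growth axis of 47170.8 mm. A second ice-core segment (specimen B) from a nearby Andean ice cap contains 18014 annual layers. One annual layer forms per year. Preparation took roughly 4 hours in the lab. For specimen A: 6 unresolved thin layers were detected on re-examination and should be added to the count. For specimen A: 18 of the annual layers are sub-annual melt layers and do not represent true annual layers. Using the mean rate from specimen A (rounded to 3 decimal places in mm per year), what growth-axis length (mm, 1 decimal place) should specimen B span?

23238.1 mm

Specimen A: correcting the raw count gives 36575 − 18 + 6 = 36563 true annual layers.
A: Extension rate ≈ 47170.8 / 36563 = 1.290 mm/yr.
Length of B = 1.290 × 18014 = 23238.1 mm.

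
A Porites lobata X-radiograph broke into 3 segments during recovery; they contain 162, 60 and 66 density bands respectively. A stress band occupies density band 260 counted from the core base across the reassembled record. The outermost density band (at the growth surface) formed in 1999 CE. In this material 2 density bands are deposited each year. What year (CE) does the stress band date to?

Total density bands = 162 + 60 + 66 = 288.
288 − 260 = 28 density bands lie beyond the stress band toward the growth surface.
With 2 density bands per year, 28 / 2 = 14 years.
The density band at the growth surface is 1999 CE, so the stress band dates to 1999 − 14 = 1985 CE.

1985 CE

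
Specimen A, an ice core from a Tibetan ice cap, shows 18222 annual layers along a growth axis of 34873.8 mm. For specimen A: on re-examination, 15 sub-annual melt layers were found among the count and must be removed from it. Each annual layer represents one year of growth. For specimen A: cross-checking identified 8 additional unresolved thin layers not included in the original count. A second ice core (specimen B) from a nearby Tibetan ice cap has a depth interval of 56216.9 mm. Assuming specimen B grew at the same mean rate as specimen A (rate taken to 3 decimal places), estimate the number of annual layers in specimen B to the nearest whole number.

29356 annual layers

Specimen A: after corrections the count is 18222 − 15 + 8 = 18215 annual layers.
A: Mean rate = 34873.8 mm / 18215 years ≈ 1.915 mm per year.
B spans 56216.9 / 1.915 = 29356.08 years ≈ 29356 annual layers.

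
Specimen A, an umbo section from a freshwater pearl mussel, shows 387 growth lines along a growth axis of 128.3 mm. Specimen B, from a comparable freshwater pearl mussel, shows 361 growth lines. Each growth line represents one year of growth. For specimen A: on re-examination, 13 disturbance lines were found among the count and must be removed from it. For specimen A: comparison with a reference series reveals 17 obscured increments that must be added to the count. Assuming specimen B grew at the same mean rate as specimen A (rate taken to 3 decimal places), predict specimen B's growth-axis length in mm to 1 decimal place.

118.4 mm

Specimen A: adjusted count: 387 − 13 + 17 = 391 growth lines.
A: Mean rate = 128.3 mm / 391 years ≈ 0.328 mm per year.
For B, 0.328 mm/year × 361 years = 118.4 mm.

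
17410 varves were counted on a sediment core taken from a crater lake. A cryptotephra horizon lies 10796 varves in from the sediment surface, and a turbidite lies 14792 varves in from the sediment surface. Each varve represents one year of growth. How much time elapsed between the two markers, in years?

14792 − 10796 = 3996 varves lie between the two events.
That is 3996 years at one varve per year.

3996 yr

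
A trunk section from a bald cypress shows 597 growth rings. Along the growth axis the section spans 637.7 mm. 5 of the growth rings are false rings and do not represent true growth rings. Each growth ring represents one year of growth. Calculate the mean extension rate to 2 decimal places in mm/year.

True growth ring count = 597 − 5 = 592.
Extension rate ≈ 637.7 / 592 = 1.08 mm/year.

1.08 mm/year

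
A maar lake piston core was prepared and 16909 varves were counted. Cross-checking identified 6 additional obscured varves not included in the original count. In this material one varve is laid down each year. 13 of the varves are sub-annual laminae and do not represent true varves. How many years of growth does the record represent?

16902 yr

True varve count = 16909 − 13 + 6 = 16902.
At one varve per year, that is 16902 years.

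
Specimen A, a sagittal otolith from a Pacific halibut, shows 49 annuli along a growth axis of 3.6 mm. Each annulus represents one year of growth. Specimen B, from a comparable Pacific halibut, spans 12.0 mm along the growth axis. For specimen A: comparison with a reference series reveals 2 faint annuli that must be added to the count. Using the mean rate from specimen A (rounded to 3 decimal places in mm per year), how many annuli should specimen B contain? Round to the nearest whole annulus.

169 annuli

Specimen A: adjusted count: 49 + 2 = 51 annuli.
A: 3.6 mm over 51 years gives 3.6 / 51 ≈ 0.071 mm per year.
B spans 12.0 / 0.071 = 169.01 years ≈ 169 annuli.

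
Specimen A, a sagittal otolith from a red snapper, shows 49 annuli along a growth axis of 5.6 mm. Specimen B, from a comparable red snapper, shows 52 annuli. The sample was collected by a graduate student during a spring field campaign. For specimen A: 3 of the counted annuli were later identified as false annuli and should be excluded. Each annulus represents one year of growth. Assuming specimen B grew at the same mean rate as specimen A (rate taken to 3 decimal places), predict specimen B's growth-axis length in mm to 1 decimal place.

6.3 mm

Specimen A: after corrections the count is 49 − 3 = 46 annuli.
A: Extension rate ≈ 5.6 / 46 = 0.122 mm/yr.
Length of B = 0.122 × 52 = 6.3 mm.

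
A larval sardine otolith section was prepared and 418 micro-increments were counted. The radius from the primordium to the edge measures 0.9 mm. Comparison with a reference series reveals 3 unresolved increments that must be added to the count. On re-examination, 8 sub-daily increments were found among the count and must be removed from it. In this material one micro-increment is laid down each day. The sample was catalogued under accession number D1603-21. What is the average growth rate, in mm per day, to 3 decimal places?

Adjusted count: 418 − 8 + 3 = 413 micro-increments.
Mean rate = 0.9 mm / 413 days ≈ 0.002 mm per day.

0.002 mm per day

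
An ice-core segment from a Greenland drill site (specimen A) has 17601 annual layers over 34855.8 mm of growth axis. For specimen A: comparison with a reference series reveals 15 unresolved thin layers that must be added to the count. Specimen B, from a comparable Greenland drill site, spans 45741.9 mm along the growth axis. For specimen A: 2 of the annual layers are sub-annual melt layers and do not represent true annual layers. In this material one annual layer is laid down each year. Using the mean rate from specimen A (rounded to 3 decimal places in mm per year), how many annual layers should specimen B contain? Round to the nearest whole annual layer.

23114 annual layers

Specimen A: true annual layer count = 17601 − 2 + 15 = 17614.
A: Mean rate = 34855.8 mm / 17614 years ≈ 1.979 mm per year.
For B, 45741.9 / 1.979 = 23113.64 years ≈ 23114 annual layers.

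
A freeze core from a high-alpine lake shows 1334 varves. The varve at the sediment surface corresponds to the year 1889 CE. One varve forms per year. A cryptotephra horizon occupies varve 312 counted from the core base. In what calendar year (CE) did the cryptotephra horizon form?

867 CE

1334 − 312 = 1022 varves lie beyond the cryptotephra horizon toward the sediment surface.
1889 − 1022 = 867 CE.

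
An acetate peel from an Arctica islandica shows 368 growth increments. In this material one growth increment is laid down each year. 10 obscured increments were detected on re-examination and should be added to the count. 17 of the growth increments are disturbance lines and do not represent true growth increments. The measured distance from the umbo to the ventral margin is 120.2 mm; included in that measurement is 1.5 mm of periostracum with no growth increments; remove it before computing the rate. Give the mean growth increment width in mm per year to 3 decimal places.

True growth increment count = 368 − 17 + 10 = 361.
Net length = 120.2 − 1.5 = 118.7 mm.
Mean rate = 118.7 mm / 361 years ≈ 0.329 mm per year.

0.329 mm per year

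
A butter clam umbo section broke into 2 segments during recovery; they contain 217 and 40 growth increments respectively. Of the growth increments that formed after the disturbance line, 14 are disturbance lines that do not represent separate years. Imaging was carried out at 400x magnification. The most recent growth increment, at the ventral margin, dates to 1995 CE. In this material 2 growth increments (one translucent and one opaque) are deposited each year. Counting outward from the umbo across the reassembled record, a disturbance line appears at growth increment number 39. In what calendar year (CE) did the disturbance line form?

Total growth increments = 217 + 40 = 257.
Between growth increment 39 and the ventral margin there are 257 − 39 = 218 growth increments.
218 − 14 false = 204 true growth increments after the disturbance line.
Dividing by 2 growth increments per year: 204 / 2 = 102 years.
1995 − 102 = 1893 CE.

1893 CE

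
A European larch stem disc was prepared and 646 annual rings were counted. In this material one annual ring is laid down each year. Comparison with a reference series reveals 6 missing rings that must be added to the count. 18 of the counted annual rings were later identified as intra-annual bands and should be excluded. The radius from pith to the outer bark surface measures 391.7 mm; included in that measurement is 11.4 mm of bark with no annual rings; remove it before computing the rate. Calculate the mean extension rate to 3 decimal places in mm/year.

0.600 mm/year

True annual ring count = 646 − 18 + 6 = 634.
The growth record spans 391.7 − 11.4 = 380.3 mm.
Mean rate = 380.3 mm / 634 years ≈ 0.600 mm/year.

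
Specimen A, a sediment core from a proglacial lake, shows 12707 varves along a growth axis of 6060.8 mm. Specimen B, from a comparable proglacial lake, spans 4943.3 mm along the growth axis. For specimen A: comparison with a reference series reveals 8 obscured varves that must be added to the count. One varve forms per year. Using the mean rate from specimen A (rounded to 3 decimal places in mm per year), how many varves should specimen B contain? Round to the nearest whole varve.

10363 varves

Specimen A: correcting the raw count gives 12707 + 8 = 12715 true varves.
A: 6060.8 mm over 12715 years gives 6060.8 / 12715 ≈ 0.477 mm/yr.
Specimen B: 4943.3 mm / 0.477 mm per year = 10363.31 years ≈ 10363 varves.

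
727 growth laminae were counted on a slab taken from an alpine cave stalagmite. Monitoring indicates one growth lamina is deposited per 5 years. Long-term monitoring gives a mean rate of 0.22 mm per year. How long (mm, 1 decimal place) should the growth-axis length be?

727 growth laminae at 5 years each span 727 × 5 = 3635 years.
Length ≈ 0.22 × 3635 = 799.7 mm.

799.7 mm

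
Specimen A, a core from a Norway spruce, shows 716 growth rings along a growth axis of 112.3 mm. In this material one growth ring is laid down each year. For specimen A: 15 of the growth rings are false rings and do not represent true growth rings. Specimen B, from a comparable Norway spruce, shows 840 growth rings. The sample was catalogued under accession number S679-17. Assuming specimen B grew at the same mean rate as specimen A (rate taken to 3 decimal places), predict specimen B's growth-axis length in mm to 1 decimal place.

134.4 mm

Specimen A: adjusted count: 716 − 15 = 701 growth rings.
A: Mean rate = 112.3 mm / 701 years ≈ 0.160 mm/year.
Length of B = 0.160 × 840 = 134.4 mm.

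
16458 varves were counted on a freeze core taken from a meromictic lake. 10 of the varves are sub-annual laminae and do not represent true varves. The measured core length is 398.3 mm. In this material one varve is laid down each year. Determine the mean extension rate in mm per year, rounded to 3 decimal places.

0.024 mm per year

Correcting the raw count gives 16458 − 10 = 16448 true varves.
Extension rate ≈ 398.3 / 16448 = 0.024 mm per year.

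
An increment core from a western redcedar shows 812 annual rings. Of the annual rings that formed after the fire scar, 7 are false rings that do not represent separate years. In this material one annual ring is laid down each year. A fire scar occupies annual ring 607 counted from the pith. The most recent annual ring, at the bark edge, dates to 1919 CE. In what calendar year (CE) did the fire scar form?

1721 CE

Between annual ring 607 and the bark edge there are 812 − 607 = 205 annual rings.
205 − 7 false = 198 true annual rings after the fire scar.
Counting back 198 years from 1919 CE places the fire scar in 1919 − 198 = 1721 CE.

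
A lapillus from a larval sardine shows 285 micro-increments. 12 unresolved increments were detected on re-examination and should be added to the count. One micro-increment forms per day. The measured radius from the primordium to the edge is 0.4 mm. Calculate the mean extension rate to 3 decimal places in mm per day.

True micro-increment count = 285 + 12 = 297.
Mean rate = 0.4 mm / 297 days ≈ 0.001 mm per day.

0.001 mm per day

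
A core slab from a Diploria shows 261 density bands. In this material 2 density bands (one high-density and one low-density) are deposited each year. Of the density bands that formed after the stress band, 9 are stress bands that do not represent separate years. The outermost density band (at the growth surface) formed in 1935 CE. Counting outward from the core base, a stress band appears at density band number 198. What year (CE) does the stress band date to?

1908 CE

261 − 198 = 63 density bands lie beyond the stress band toward the growth surface.
Excluding 9 false density bands: 63 − 9 = 54.
Dividing by 2 density bands per year: 54 / 2 = 27 years.
Counting back 27 years from 1935 CE places the stress band in 1935 − 27 = 1908 CE.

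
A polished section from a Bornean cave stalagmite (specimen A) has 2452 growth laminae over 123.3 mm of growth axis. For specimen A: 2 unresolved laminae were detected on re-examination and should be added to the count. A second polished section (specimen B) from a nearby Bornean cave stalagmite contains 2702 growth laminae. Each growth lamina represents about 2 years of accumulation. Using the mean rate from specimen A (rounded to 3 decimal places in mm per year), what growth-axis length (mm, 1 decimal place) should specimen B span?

135.1 mm

Specimen A: true growth lamina count = 2452 + 2 = 2454.
Specimen A: at 2 years per growth lamina, 2454 × 2 = 4908 years.
A: Extension rate ≈ 123.3 / 4908 = 0.025 mm/yr.
Specimen B: at 2 years per growth lamina, 2702 × 2 = 5404 years. B's length ≈ 0.025 × 5404 = 135.1 mm.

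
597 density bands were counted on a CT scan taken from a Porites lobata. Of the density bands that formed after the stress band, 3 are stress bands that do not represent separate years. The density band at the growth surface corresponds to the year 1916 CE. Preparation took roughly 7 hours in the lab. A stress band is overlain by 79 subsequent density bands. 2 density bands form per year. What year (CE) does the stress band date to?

There are 79 density bands younger than the stress band.
Excluding 3 false density bands: 79 − 3 = 76.
With 2 density bands per year, 76 / 2 = 38 years.
The density band at the growth surface is 1916 CE, so the stress band dates to 1916 − 38 = 1878 CE.

1878 CE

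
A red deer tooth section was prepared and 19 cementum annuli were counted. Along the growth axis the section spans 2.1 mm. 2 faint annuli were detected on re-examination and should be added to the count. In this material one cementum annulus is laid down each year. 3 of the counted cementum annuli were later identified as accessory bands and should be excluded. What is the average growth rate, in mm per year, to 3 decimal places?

True cementum annulus count = 19 − 3 + 2 = 18.
Mean rate = 2.1 mm / 18 years ≈ 0.117 mm per year.

0.117 mm per year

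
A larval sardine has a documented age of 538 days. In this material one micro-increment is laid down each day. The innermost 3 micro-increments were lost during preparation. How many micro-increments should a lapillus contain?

535 micro-increments

One micro-increment per day gives 538 micro-increments over 538 days.
Less the 3 uncaptured micro-increments: 538 − 3 = 535.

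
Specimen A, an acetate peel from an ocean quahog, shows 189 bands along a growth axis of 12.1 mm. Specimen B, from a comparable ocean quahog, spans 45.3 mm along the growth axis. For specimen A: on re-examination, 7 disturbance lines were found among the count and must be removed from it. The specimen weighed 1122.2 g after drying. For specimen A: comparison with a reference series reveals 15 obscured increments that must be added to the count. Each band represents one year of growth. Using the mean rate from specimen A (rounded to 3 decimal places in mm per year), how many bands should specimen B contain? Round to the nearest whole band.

Specimen A: true band count = 189 − 7 + 15 = 197.
A: Extension rate ≈ 12.1 / 197 = 0.061 mm per year.
For B, 45.3 / 0.061 = 742.62 years ≈ 743 bands.

743 bands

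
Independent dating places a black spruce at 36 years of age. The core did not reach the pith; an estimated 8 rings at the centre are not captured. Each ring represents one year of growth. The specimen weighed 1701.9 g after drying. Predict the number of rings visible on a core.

Expected rings over 36 years: 36.
Subtracting the 8 rings not captured gives 36 − 8 = 28 rings in the record.

28 rings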